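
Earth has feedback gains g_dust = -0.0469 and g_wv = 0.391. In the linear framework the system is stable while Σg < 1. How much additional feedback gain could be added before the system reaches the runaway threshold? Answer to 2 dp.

Current total gain = -0.0469 + 0.391 = 0.3441.
Margin to runaway = 1 − 0.3441 = 0.66.

0.66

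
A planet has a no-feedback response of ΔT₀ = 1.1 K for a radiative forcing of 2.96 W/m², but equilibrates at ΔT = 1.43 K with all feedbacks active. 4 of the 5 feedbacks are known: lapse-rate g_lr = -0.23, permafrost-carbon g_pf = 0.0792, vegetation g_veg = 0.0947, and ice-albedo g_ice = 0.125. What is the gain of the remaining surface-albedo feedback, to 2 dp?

Amplification A = ΔT/ΔT₀ = 1.43/1.1 = 1.3.
Total gain g = 1 − 1/A = 1 − 1/1.3 = 0.2308.
Known gains sum to -0.23 + 0.0792 + 0.0947 + 0.125 = 0.0689.
g_alb = 0.2308 − 0.0689 = 0.16.

0.16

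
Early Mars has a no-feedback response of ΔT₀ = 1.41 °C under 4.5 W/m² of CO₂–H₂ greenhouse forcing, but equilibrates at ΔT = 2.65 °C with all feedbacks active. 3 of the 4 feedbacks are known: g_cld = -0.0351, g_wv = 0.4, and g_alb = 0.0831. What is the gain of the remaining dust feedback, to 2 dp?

0.02

Amplification A = ΔT/ΔT₀ = 2.65/1.41 = 1.879.
Total gain g = 1 − 1/A = 1 − 1/1.879 = 0.4678.
Known gains sum to -0.0351 + 0.4 + 0.0831 = 0.448.
g_dust = 0.4678 − 0.448 = 0.02.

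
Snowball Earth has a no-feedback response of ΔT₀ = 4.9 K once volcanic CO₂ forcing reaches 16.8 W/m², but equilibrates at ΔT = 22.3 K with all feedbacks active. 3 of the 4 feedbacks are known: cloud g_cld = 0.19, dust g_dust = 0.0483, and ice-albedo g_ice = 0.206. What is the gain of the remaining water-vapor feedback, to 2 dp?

Amplification A = ΔT/ΔT₀ = 22.3/4.9 = 4.551.
Total gain g = 1 − 1/A = 1 − 1/4.551 = 0.7803.
Known gains sum to 0.19 + 0.0483 + 0.206 = 0.4443.
g_wv = 0.7803 − 0.4443 = 0.34.

0.34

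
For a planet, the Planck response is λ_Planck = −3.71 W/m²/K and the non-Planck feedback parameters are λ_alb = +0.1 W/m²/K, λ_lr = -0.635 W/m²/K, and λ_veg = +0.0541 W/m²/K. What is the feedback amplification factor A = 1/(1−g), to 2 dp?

Convert to gains: g_alb = 0.1/3.71 = 0.02695; g_lr = -0.635/3.71 = -0.1712; g_veg = 0.0541/3.71 = 0.01458.
Total gain g = -0.12967.
A = 1/(1 + 0.12967) = 0.89.

0.89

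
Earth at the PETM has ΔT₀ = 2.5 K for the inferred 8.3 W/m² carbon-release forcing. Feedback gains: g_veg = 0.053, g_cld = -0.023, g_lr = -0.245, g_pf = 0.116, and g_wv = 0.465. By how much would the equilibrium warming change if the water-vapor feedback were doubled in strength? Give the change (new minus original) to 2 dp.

Original: g = 0.366, ΔT = 2.5/(1−0.366) = 3.9432 K.
With doubled water-vapor: g' = 0.831, ΔT' = 2.5/(1−0.831) = 14.7929 K.
Change = 14.7929 − 3.9432 = 10.85 K.

10.85 K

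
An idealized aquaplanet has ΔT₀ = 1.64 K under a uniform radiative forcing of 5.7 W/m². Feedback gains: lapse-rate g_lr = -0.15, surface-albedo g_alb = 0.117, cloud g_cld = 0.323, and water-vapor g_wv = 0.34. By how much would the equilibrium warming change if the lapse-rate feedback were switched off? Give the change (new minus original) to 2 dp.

Original: g = 0.63, ΔT = 1.64/(1−0.63) = 4.4324 K.
Without lapse-rate: g' = 0.78, ΔT' = 1.64/(1−0.78) = 7.4545 K.
Change = 7.4545 − 4.4324 = 3.02 K.

3.02 K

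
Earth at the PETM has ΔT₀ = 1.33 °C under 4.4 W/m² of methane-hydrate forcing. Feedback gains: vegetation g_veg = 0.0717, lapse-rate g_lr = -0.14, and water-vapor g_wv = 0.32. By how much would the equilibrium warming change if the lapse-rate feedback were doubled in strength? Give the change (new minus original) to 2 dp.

-0.28 °C

Original: g = 0.2517, ΔT = 1.33/(1−0.2517) = 1.7774 °C.
With doubled lapse-rate: g' = 0.1117, ΔT' = 1.33/(1−0.1117) = 1.4972 °C.
Change = 1.4972 − 1.7774 = -0.28 °C.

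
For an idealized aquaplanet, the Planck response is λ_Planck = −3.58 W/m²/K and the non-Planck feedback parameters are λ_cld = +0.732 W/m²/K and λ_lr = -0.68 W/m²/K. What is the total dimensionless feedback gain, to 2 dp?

Convert to gains: g_cld = 0.732/3.58 = 0.2045; g_lr = -0.68/3.58 = -0.1899.
Total gain g = 0.0146.

0.01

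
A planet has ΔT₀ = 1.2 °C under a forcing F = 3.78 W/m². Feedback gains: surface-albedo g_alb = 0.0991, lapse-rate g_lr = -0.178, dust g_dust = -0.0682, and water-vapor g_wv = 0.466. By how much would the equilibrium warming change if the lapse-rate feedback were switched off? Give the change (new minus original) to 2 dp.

0.62 °C

Original: g = 0.3189, ΔT = 1.2/(1−0.3189) = 1.7619 °C.
Without lapse-rate: g' = 0.4969, ΔT' = 1.2/(1−0.4969) = 2.3852 °C.
Change = 2.3852 − 1.7619 = 0.62 °C.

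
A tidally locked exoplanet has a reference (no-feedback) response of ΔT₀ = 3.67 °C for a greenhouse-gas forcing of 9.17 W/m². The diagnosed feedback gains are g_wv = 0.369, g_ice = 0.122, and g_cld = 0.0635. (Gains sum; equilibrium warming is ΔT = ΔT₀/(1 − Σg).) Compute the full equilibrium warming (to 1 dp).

Total gain g = 0.369 + 0.122 + 0.0635 = 0.5545.
Amplification A = 1/(1 − 0.5545) = 2.245.
ΔT = 3.67 × 2.245 = 8.2 °C.

8.2 °C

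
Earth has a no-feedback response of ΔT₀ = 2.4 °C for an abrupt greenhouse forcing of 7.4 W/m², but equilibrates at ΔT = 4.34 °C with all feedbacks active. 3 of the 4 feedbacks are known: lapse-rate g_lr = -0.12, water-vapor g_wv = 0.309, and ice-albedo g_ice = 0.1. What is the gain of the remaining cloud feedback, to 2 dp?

0.16

Amplification A = ΔT/ΔT₀ = 4.34/2.4 = 1.808.
Total gain g = 1 − 1/A = 1 − 1/1.808 = 0.4469.
Known gains sum to -0.12 + 0.309 + 0.1 = 0.289.
g_cld = 0.4469 − 0.289 = 0.16.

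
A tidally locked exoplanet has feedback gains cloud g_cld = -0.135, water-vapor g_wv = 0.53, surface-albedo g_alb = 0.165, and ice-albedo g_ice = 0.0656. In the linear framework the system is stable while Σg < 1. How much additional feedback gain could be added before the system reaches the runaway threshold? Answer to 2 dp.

0.37

Current total gain = -0.135 + 0.53 + 0.165 + 0.0656 = 0.6256.
Margin to runaway = 1 − 0.6256 = 0.37.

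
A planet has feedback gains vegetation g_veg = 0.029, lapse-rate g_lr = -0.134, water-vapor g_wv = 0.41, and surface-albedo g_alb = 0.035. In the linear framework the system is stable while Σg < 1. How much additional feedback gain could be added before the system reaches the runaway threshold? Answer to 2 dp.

0.66

Current total gain = 0.029 − 0.134 + 0.41 + 0.035 = 0.34.
Margin to runaway = 1 − 0.34 = 0.66.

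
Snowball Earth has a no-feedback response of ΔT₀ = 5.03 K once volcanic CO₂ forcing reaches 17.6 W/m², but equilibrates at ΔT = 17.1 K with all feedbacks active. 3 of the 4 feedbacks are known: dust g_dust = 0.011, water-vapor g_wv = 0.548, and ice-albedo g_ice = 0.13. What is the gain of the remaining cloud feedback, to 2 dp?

Amplification A = ΔT/ΔT₀ = 17.1/5.03 = 3.4.
Total gain g = 1 − 1/A = 1 − 1/3.4 = 0.7059.
Known gains sum to 0.011 + 0.548 + 0.13 = 0.689.
g_cld = 0.7059 − 0.689 = 0.02.

0.02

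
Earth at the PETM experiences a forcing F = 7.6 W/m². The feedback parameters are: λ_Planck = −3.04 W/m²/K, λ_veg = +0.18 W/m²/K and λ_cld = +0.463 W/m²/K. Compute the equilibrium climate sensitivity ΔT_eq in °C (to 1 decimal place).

Net feedback parameter λ = (−3.04) + (+0.18) + (+0.463) = -2.397 W/m²/K.
ΔT = −F/λ = −7.6/(-2.397) = 3.2 °C.

3.2 °C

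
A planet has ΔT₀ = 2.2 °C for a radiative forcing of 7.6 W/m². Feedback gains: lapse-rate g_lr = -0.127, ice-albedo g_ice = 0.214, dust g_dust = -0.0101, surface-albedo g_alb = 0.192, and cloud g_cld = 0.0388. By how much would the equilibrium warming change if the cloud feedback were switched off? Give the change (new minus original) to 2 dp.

Original: g = 0.3077, ΔT = 2.2/(1−0.3077) = 3.1778 °C.
Without cloud: g' = 0.2689, ΔT' = 2.2/(1−0.2689) = 3.0092 °C.
Change = 3.0092 − 3.1778 = -0.17 °C.

-0.17 °C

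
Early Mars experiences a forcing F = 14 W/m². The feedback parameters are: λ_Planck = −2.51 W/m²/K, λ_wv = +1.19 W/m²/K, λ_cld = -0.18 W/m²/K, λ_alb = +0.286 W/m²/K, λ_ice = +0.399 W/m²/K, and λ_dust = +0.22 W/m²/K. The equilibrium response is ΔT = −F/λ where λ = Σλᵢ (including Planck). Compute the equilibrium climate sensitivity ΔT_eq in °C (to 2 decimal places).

Net feedback parameter λ = (−2.51) + (+1.19) + (-0.18) + (+0.286) + (+0.399) + (+0.22) = -0.595 W/m²/K.
ΔT = −F/λ = −14/(-0.595) = 23.53 °C.

23.53 °C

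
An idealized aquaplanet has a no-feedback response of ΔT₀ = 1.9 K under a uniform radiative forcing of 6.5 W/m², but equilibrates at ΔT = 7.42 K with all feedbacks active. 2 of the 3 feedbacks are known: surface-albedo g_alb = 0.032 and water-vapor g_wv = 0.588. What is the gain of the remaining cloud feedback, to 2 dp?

0.12

Amplification A = ΔT/ΔT₀ = 7.42/1.9 = 3.905.
Total gain g = 1 − 1/A = 1 − 1/3.905 = 0.7439.
Known gains sum to 0.032 + 0.588 = 0.62.
g_cld = 0.7439 − 0.62 = 0.12.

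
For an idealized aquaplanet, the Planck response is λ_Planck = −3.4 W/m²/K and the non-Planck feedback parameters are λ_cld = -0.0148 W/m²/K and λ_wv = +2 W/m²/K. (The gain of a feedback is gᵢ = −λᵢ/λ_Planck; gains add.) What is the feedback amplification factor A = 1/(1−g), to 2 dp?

2.40

Convert to gains: g_cld = -0.0148/3.4 = -0.004353; g_wv = 2/3.4 = 0.5882.
Total gain g = 0.583847.
A = 1/(1 − 0.583847) = 2.40.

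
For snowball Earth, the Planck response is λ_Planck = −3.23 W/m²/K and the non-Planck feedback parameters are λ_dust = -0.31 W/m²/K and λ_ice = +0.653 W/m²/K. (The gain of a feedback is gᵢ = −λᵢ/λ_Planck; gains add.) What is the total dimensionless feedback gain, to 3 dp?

Convert to gains: g_dust = -0.31/3.23 = -0.09598; g_ice = 0.653/3.23 = 0.2022.
Total gain g = 0.10622.

0.106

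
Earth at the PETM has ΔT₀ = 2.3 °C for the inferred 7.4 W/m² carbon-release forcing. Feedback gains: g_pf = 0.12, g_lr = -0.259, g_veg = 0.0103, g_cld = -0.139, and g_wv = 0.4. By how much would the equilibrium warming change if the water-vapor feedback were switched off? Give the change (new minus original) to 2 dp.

Original: g = 0.1323, ΔT = 2.3/(1−0.1323) = 2.6507 °C.
Without water-vapor: g' = -0.2677, ΔT' = 2.3/(1+0.2677) = 1.8143 °C.
Change = 1.8143 − 2.6507 = -0.84 °C.

-0.84 °C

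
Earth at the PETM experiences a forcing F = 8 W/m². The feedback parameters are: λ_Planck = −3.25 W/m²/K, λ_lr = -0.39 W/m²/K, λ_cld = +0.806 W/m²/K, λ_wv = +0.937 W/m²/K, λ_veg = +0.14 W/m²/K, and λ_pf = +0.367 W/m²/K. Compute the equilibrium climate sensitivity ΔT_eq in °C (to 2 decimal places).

Net feedback parameter λ = (−3.25) + (-0.39) + (+0.806) + (+0.937) + (+0.14) + (+0.367) = -1.39 W/m²/K.
ΔT = −F/λ = −8/(-1.39) = 5.76 °C.

5.76 °C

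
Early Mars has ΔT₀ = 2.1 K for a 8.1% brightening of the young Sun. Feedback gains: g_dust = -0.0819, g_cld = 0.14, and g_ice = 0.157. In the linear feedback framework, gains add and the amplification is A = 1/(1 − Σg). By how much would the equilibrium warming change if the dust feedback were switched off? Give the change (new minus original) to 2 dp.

Original: g = 0.2151, ΔT = 2.1/(1−0.2151) = 2.6755 K.
Without dust: g' = 0.297, ΔT' = 2.1/(1−0.297) = 2.9872 K.
Change = 2.9872 − 2.6755 = 0.31 K.

0.31 K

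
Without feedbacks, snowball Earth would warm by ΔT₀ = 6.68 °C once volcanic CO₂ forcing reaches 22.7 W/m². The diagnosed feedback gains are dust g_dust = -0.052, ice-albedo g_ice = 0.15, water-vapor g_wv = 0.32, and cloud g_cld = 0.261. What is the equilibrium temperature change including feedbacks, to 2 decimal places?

Total gain g = -0.052 + 0.15 + 0.32 + 0.261 = 0.679.
Amplification A = 1/(1 − 0.679) = 3.115.
ΔT = 6.68 × 3.115 = 20.81 °C.

20.81 °C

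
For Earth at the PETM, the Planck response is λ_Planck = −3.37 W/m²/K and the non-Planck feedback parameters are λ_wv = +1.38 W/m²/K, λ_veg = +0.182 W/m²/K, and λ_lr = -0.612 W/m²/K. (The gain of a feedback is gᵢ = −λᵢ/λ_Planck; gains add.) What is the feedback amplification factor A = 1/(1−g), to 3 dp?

Convert to gains: g_wv = 1.38/3.37 = 0.4095; g_veg = 0.182/3.37 = 0.05401; g_lr = -0.612/3.37 = -0.1816.
Total gain g = 0.28191.
A = 1/(1 − 0.28191) = 1.393.

1.393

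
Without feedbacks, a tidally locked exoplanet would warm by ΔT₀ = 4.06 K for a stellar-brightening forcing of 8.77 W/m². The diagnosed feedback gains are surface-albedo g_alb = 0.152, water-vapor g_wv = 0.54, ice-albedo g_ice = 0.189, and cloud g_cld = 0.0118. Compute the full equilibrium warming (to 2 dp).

Total gain g = 0.152 + 0.54 + 0.189 + 0.0118 = 0.8928.
Amplification A = 1/(1 − 0.8928) = 9.328.
ΔT = 4.06 × 9.328 = 37.87 K.

37.87 K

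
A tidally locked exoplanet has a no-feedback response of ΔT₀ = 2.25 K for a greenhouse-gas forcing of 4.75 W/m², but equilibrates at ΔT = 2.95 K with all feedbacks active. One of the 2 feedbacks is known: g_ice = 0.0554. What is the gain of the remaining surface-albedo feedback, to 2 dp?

Amplification A = ΔT/ΔT₀ = 2.95/2.25 = 1.311.
Total gain g = 1 − 1/A = 1 − 1/1.311 = 0.2372.
The known gain is 0.0554.
g_alb = 0.2372 − 0.0554 = 0.18.

0.18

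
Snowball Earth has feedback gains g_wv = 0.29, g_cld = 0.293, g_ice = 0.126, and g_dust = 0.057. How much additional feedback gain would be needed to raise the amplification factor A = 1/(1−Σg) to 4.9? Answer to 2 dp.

0.03

Current total gain = 0.766.
Target gain for A = 4.9: g* = 1 − 1/4.9 = 0.7959.
Additional gain needed = 0.7959 − 0.766 = 0.03.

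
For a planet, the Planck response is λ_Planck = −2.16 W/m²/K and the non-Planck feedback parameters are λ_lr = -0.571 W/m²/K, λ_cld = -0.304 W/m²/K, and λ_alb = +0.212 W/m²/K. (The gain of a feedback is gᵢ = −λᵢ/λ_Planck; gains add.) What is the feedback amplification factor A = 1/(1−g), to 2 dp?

0.77

Convert to gains: g_lr = -0.571/2.16 = -0.2644; g_cld = -0.304/2.16 = -0.1407; g_alb = 0.212/2.16 = 0.09815.
Total gain g = -0.30695.
A = 1/(1 + 0.30695) = 0.77.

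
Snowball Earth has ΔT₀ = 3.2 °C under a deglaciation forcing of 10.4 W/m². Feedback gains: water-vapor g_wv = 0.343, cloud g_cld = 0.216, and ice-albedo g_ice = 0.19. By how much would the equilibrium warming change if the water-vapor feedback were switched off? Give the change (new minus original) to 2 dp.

Original: g = 0.749, ΔT = 3.2/(1−0.749) = 12.7490 °C.
Without water-vapor: g' = 0.406, ΔT' = 3.2/(1−0.406) = 5.3872 °C.
Change = 5.3872 − 12.7490 = -7.36 °C.

-7.36 °C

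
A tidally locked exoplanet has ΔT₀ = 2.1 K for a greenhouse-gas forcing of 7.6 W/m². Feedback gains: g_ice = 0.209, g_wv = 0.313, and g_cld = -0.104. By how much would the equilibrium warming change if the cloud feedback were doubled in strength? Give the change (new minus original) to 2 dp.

Original: g = 0.418, ΔT = 2.1/(1−0.418) = 3.6082 K.
With doubled cloud: g' = 0.314, ΔT' = 2.1/(1−0.314) = 3.0612 K.
Change = 3.0612 − 3.6082 = -0.55 K.

-0.55 K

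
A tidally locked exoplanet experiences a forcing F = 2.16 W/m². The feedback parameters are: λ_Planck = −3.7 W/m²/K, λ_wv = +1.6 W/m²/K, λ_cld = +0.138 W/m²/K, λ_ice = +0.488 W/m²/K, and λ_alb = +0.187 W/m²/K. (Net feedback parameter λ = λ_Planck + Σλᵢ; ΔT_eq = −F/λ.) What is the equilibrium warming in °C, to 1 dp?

Net feedback parameter λ = (−3.7) + (+1.6) + (+0.138) + (+0.488) + (+0.187) = -1.287 W/m²/K.
ΔT = −F/λ = −2.16/(-1.287) = 1.7 °C.

1.7 °C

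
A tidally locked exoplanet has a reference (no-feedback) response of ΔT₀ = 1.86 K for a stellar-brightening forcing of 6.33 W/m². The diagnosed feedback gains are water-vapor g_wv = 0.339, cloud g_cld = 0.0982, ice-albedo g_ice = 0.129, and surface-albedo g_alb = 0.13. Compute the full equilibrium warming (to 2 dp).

Total gain g = 0.339 + 0.0982 + 0.129 + 0.13 = 0.6962.
Amplification A = 1/(1 − 0.6962) = 3.292.
ΔT = 1.86 × 3.292 = 6.12 K.

6.12 K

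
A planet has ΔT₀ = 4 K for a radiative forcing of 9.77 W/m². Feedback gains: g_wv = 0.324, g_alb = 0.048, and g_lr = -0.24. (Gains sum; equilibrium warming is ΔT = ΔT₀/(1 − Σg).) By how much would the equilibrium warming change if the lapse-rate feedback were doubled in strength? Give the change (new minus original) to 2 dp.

Original: g = 0.132, ΔT = 4/(1−0.132) = 4.6083 K.
With doubled lapse-rate: g' = -0.108, ΔT' = 4/(1+0.108) = 3.6101 K.
Change = 3.6101 − 4.6083 = -1.00 K.

-1.00 K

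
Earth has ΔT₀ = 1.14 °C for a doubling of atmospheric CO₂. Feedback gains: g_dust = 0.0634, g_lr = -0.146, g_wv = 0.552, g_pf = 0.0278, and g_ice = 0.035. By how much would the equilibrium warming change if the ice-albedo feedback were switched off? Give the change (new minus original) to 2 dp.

-0.17 °C

Original: g = 0.5322, ΔT = 1.14/(1−0.5322) = 2.4369 °C.
Without ice-albedo: g' = 0.4972, ΔT' = 1.14/(1−0.4972) = 2.2673 °C.
Change = 2.2673 − 2.4369 = -0.17 °C.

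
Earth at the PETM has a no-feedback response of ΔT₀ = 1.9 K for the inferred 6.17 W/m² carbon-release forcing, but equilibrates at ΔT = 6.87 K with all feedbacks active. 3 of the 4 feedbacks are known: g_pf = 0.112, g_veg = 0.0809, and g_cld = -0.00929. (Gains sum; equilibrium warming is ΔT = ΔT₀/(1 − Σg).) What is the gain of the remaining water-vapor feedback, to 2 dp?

0.54

Amplification A = ΔT/ΔT₀ = 6.87/1.9 = 3.616.
Total gain g = 1 − 1/A = 1 − 1/3.616 = 0.7235.
Known gains sum to 0.112 + 0.0809 − 0.00929 = 0.18361.
g_wv = 0.7235 − 0.18361 = 0.54.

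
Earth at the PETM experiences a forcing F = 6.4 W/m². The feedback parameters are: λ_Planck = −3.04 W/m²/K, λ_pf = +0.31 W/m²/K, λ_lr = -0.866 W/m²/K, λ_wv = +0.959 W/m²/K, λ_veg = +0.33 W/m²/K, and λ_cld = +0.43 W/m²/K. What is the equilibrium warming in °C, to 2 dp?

Net feedback parameter λ = (−3.04) + (+0.31) + (-0.866) + (+0.959) + (+0.33) + (+0.43) = -1.877 W/m²/K.
ΔT = −F/λ = −6.4/(-1.877) = 3.41 °C.

3.41 °C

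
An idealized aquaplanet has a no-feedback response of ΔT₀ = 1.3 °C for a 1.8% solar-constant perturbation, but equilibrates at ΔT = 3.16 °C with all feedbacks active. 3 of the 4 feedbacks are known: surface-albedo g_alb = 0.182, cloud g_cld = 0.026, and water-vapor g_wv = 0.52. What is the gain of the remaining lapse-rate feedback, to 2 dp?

-0.14

Amplification A = ΔT/ΔT₀ = 3.16/1.3 = 2.431.
Total gain g = 1 − 1/A = 1 − 1/2.431 = 0.5886.
Known gains sum to 0.182 + 0.026 + 0.52 = 0.728.
g_lr = 0.5886 − 0.728 = -0.14.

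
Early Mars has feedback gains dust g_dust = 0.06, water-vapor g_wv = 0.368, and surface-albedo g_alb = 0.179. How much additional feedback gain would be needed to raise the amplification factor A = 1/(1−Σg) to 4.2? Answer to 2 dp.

0.15

Current total gain = 0.607.
Target gain for A = 4.2: g* = 1 − 1/4.2 = 0.7619.
Additional gain needed = 0.7619 − 0.607 = 0.15.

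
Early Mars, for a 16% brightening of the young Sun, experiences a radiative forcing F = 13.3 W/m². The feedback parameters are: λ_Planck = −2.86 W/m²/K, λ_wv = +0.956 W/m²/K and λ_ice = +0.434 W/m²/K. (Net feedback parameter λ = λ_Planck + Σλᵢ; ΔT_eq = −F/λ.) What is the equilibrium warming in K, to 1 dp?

Net feedback parameter λ = (−2.86) + (+0.956) + (+0.434) = -1.47 W/m²/K.
ΔT = −F/λ = −13.3/(-1.47) = 9.0 K.

9.0 K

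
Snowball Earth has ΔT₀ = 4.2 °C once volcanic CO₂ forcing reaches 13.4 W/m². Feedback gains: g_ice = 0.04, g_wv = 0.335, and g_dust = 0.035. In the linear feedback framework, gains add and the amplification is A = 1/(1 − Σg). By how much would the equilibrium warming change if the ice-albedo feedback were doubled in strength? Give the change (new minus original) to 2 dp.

Original: g = 0.41, ΔT = 4.2/(1−0.41) = 7.1186 °C.
With doubled ice-albedo: g' = 0.45, ΔT' = 4.2/(1−0.45) = 7.6364 °C.
Change = 7.6364 − 7.1186 = 0.52 °C.

0.52 °C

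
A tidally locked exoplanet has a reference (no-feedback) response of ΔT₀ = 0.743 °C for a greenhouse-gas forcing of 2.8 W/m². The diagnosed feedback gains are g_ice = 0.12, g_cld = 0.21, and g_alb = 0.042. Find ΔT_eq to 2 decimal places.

Total gain g = 0.12 + 0.21 + 0.042 = 0.372.
Amplification A = 1/(1 − 0.372) = 1.592.
ΔT = 0.743 × 1.592 = 1.18 °C.

1.18 °C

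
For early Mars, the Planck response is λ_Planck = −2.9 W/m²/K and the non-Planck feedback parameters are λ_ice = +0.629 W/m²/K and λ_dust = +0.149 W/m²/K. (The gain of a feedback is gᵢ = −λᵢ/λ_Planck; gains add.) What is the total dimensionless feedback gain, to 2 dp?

0.27

Convert to gains: g_ice = 0.629/2.9 = 0.2169; g_dust = 0.149/2.9 = 0.05138.
Total gain g = 0.26828.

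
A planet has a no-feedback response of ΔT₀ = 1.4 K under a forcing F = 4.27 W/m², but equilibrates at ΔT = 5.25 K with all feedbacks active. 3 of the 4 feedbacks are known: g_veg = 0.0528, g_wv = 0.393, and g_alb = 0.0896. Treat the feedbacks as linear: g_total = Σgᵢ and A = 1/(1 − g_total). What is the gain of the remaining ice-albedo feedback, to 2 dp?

0.20

Amplification A = ΔT/ΔT₀ = 5.25/1.4 = 3.75.
Total gain g = 1 − 1/A = 1 − 1/3.75 = 0.7333.
Known gains sum to 0.0528 + 0.393 + 0.0896 = 0.5354.
g_ice = 0.7333 − 0.5354 = 0.20.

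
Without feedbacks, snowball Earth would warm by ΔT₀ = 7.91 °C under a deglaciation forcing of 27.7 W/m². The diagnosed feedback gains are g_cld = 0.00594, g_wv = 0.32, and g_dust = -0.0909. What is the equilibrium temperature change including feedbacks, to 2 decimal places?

Total gain g = 0.00594 + 0.32 − 0.0909 = 0.23504.
Amplification A = 1/(1 − 0.23504) = 1.307.
ΔT = 7.91 × 1.307 = 10.34 °C.

10.34 °C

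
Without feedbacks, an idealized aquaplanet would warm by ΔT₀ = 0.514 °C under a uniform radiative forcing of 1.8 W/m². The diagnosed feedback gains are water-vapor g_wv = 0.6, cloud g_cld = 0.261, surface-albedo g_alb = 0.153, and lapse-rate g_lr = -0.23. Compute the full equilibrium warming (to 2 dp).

2.38 °C

Total gain g = 0.6 + 0.261 + 0.153 − 0.23 = 0.784.
Amplification A = 1/(1 − 0.784) = 4.63.
ΔT = 0.514 × 4.63 = 2.38 °C.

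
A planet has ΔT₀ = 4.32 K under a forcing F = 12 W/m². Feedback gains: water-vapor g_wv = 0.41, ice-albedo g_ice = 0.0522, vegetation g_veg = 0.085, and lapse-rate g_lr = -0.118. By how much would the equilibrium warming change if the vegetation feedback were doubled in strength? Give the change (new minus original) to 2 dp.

Original: g = 0.4292, ΔT = 4.32/(1−0.4292) = 7.5683 K.
With doubled vegetation: g' = 0.5142, ΔT' = 4.32/(1−0.5142) = 8.8925 K.
Change = 8.8925 − 7.5683 = 1.32 K.

1.32 K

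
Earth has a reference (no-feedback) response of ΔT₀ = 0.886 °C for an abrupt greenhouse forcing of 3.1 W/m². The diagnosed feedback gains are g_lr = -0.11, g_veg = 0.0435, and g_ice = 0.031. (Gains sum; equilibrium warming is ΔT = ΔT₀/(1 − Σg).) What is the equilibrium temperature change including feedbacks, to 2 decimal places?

Total gain g = -0.11 + 0.0435 + 0.031 = -0.0355.
Amplification A = 1/(1 + 0.0355) = 0.9657.
ΔT = 0.886 × 0.9657 = 0.86 °C.

0.86 °C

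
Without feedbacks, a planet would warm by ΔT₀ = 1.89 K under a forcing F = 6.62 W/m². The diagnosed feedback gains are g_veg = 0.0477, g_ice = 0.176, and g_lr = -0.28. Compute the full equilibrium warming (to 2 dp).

1.79 K

Total gain g = 0.0477 + 0.176 − 0.28 = -0.0563.
Amplification A = 1/(1 + 0.0563) = 0.9467.
ΔT = 1.89 × 0.9467 = 1.79 K.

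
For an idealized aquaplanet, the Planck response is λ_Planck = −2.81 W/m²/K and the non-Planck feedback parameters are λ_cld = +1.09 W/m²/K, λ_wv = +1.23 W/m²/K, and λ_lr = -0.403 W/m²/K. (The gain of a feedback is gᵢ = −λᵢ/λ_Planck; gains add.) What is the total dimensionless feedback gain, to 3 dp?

Convert to gains: g_cld = 1.09/2.81 = 0.3879; g_wv = 1.23/2.81 = 0.4377; g_lr = -0.403/2.81 = -0.1434.
Total gain g = 0.6822.

0.682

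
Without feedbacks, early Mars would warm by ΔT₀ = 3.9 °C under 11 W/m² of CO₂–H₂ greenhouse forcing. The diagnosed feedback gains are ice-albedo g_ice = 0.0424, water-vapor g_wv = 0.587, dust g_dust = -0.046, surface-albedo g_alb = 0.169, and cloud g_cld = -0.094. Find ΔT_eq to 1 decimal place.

11.4 °C

Total gain g = 0.0424 + 0.587 − 0.046 + 0.169 − 0.094 = 0.6584.
Amplification A = 1/(1 − 0.6584) = 2.927.
ΔT = 3.9 × 2.927 = 11.4 °C.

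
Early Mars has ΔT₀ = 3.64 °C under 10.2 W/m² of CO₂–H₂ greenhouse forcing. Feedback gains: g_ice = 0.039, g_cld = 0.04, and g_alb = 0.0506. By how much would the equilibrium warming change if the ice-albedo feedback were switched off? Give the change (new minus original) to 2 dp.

-0.18 °C

Original: g = 0.1296, ΔT = 3.64/(1−0.1296) = 4.1820 °C.
Without ice-albedo: g' = 0.0906, ΔT' = 3.64/(1−0.0906) = 4.0026 °C.
Change = 4.0026 − 4.1820 = -0.18 °C.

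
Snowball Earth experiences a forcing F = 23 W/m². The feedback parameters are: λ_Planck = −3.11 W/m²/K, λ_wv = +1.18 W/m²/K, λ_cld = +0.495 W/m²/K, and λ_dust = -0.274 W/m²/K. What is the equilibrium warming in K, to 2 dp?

13.46 K

Net feedback parameter λ = (−3.11) + (+1.18) + (+0.495) + (-0.274) = -1.709 W/m²/K.
ΔT = −F/λ = −23/(-1.709) = 13.46 K.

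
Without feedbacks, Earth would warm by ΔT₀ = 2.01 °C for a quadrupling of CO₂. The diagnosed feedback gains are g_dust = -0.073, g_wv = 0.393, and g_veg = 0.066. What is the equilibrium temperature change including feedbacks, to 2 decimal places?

Total gain g = -0.073 + 0.393 + 0.066 = 0.386.
Amplification A = 1/(1 − 0.386) = 1.629.
ΔT = 2.01 × 1.629 = 3.27 °C.

3.27 °C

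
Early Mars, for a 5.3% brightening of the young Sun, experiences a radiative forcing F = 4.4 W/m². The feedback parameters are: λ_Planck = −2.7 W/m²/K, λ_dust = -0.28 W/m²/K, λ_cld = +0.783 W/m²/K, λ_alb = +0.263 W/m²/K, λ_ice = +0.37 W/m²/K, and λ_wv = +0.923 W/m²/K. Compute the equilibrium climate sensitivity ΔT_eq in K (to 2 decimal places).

Net feedback parameter λ = (−2.7) + (-0.28) + (+0.783) + (+0.263) + (+0.37) + (+0.923) = -0.641 W/m²/K.
ΔT = −F/λ = −4.4/(-0.641) = 6.86 K.

6.86 K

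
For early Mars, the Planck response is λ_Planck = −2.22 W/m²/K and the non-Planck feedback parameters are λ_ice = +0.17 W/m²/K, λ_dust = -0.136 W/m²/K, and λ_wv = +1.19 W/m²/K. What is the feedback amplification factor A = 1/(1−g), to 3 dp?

Convert to gains: g_ice = 0.17/2.22 = 0.07658; g_dust = -0.136/2.22 = -0.06126; g_wv = 1.19/2.22 = 0.536.
Total gain g = 0.55132.
A = 1/(1 − 0.55132) = 2.229.

2.229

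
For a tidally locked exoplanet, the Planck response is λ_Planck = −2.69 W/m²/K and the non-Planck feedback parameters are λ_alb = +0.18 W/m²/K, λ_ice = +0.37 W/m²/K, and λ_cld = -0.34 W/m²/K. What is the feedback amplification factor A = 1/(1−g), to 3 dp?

1.085

Convert to gains: g_alb = 0.18/2.69 = 0.06691; g_ice = 0.37/2.69 = 0.1375; g_cld = -0.34/2.69 = -0.1264.
Total gain g = 0.07801.
A = 1/(1 − 0.07801) = 1.085.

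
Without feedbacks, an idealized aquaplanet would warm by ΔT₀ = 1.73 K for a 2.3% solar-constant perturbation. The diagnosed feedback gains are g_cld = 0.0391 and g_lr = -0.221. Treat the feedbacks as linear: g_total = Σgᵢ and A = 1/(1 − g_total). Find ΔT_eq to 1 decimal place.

Total gain g = 0.0391 − 0.221 = -0.1819.
Amplification A = 1/(1 + 0.1819) = 0.8461.
ΔT = 1.73 × 0.8461 = 1.5 K.

1.5 K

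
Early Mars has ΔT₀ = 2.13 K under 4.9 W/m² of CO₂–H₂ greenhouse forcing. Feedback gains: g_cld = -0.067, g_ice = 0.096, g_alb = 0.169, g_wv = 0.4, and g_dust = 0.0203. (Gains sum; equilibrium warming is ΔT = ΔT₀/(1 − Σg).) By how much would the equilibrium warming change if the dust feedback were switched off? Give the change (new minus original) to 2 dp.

Original: g = 0.6183, ΔT = 2.13/(1−0.6183) = 5.5803 K.
Without dust: g' = 0.598, ΔT' = 2.13/(1−0.598) = 5.2985 K.
Change = 5.2985 − 5.5803 = -0.28 K.

-0.28 K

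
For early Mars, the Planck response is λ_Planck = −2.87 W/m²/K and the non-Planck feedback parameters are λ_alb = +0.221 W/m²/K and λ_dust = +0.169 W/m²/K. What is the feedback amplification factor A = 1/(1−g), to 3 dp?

1.157

Convert to gains: g_alb = 0.221/2.87 = 0.077; g_dust = 0.169/2.87 = 0.05889.
Total gain g = 0.13589.
A = 1/(1 − 0.13589) = 1.157.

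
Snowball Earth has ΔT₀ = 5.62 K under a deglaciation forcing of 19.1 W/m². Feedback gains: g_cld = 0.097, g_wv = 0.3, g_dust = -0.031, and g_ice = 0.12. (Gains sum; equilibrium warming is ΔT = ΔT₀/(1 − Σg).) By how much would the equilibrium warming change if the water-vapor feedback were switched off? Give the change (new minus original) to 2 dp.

Original: g = 0.486, ΔT = 5.62/(1−0.486) = 10.9339 K.
Without water-vapor: g' = 0.186, ΔT' = 5.62/(1−0.186) = 6.9042 K.
Change = 6.9042 − 10.9339 = -4.03 K.

-4.03 K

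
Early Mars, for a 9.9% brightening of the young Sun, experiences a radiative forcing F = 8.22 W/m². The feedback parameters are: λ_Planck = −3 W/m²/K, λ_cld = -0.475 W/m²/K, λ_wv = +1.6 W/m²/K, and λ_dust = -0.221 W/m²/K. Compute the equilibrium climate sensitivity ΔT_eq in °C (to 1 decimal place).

3.9 °C

Net feedback parameter λ = (−3) + (-0.475) + (+1.6) + (-0.221) = -2.096 W/m²/K.
ΔT = −F/λ = −8.22/(-2.096) = 3.9 °C.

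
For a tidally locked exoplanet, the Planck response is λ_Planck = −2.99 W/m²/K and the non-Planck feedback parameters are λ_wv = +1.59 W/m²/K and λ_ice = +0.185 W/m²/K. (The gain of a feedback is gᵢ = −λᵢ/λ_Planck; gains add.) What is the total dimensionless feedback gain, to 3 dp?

0.594

Convert to gains: g_wv = 1.59/2.99 = 0.5318; g_ice = 0.185/2.99 = 0.06187.
Total gain g = 0.59367.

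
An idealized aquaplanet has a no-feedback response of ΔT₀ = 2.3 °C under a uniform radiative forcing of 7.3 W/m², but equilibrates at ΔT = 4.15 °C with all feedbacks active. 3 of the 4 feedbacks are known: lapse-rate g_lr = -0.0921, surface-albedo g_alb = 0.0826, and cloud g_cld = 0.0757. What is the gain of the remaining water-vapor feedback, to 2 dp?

Amplification A = ΔT/ΔT₀ = 4.15/2.3 = 1.804.
Total gain g = 1 − 1/A = 1 − 1/1.804 = 0.4457.
Known gains sum to -0.0921 + 0.0826 + 0.0757 = 0.0662.
g_wv = 0.4457 − 0.0662 = 0.38.

0.38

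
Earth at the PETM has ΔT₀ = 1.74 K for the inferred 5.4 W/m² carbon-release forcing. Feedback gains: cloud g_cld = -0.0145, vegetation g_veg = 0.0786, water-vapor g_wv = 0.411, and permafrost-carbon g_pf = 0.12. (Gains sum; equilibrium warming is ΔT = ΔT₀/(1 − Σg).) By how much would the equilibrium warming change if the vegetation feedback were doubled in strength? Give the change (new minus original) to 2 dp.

Original: g = 0.5951, ΔT = 1.74/(1−0.5951) = 4.2974 K.
With doubled vegetation: g' = 0.6737, ΔT' = 1.74/(1−0.6737) = 5.3325 K.
Change = 5.3325 − 4.2974 = 1.04 K.

1.04 K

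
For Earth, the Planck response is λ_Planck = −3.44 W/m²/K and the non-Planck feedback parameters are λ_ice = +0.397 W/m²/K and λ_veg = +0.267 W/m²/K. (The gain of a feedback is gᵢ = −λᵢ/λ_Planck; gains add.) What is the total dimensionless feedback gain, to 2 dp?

0.19

Convert to gains: g_ice = 0.397/3.44 = 0.1154; g_veg = 0.267/3.44 = 0.07762.
Total gain g = 0.19302.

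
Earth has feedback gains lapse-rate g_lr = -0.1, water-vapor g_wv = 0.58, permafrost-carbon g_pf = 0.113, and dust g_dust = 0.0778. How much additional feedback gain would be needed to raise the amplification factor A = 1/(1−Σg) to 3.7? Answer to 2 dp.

0.06

Current total gain = 0.6708.
Target gain for A = 3.7: g* = 1 − 1/3.7 = 0.7297.
Additional gain needed = 0.7297 − 0.6708 = 0.06.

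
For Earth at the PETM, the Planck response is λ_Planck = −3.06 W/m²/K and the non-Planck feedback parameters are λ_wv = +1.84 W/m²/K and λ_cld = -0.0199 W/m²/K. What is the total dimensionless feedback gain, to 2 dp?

Convert to gains: g_wv = 1.84/3.06 = 0.6013; g_cld = -0.0199/3.06 = -0.006503.
Total gain g = 0.594797.

0.59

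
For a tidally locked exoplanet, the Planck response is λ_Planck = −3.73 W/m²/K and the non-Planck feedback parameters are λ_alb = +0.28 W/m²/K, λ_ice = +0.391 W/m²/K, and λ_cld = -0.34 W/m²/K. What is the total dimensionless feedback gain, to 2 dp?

Convert to gains: g_alb = 0.28/3.73 = 0.07507; g_ice = 0.391/3.73 = 0.1048; g_cld = -0.34/3.73 = -0.09115.
Total gain g = 0.08872.

0.09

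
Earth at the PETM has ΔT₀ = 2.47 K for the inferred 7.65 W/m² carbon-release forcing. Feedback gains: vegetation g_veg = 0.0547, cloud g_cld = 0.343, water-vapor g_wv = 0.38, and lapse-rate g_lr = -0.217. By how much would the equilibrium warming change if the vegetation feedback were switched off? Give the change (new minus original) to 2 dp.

-0.62 K

Original: g = 0.5607, ΔT = 2.47/(1−0.5607) = 5.6226 K.
Without vegetation: g' = 0.506, ΔT' = 2.47/(1−0.506) = 5.0000 K.
Change = 5.0000 − 5.6226 = -0.62 K.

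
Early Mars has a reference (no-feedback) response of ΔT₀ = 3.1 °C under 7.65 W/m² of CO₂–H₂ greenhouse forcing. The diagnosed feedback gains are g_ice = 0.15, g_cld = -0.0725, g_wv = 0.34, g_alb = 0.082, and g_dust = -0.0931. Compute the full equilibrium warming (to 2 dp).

Total gain g = 0.15 − 0.0725 + 0.34 + 0.082 − 0.0931 = 0.4064.
Amplification A = 1/(1 − 0.4064) = 1.685.
ΔT = 3.1 × 1.685 = 5.22 °C.

5.22 °C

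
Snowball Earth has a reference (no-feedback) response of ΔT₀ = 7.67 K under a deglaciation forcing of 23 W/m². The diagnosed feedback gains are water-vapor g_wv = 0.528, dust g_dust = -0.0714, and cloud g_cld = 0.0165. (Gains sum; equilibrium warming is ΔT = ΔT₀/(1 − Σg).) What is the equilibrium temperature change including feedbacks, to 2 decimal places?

14.56 K

Total gain g = 0.528 − 0.0714 + 0.0165 = 0.4731.
Amplification A = 1/(1 − 0.4731) = 1.898.
ΔT = 7.67 × 1.898 = 14.56 K.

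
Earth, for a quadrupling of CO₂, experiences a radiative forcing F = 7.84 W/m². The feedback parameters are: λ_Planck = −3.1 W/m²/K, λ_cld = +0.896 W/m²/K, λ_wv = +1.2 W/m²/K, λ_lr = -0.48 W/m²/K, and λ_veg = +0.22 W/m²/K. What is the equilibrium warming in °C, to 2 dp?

6.20 °C

Net feedback parameter λ = (−3.1) + (+0.896) + (+1.2) + (-0.48) + (+0.22) = -1.264 W/m²/K.
ΔT = −F/λ = −7.84/(-1.264) = 6.20 °C.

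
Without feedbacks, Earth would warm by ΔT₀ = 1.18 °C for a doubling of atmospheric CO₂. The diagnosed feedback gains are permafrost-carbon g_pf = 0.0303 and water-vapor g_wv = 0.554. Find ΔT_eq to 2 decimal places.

2.84 °C

Total gain g = 0.0303 + 0.554 = 0.5843.
Amplification A = 1/(1 − 0.5843) = 2.406.
ΔT = 1.18 × 2.406 = 2.84 °C.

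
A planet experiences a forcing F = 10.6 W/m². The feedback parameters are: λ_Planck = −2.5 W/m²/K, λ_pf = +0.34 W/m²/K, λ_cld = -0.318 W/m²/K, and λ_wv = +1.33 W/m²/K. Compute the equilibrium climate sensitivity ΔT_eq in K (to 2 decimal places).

9.23 K

Net feedback parameter λ = (−2.5) + (+0.34) + (-0.318) + (+1.33) = -1.148 W/m²/K.
ΔT = −F/λ = −10.6/(-1.148) = 9.23 K.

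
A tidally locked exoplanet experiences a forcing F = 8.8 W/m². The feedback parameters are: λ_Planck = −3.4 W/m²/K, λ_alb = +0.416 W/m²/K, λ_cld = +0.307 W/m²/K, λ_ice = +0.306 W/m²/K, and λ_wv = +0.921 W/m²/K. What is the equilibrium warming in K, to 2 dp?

6.07 K

Net feedback parameter λ = (−3.4) + (+0.416) + (+0.307) + (+0.306) + (+0.921) = -1.45 W/m²/K.
ΔT = −F/λ = −8.8/(-1.45) = 6.07 K.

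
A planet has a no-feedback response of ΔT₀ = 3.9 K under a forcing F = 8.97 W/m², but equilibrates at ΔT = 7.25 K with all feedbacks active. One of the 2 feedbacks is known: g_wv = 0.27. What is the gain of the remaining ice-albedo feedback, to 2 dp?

0.19

Amplification A = ΔT/ΔT₀ = 7.25/3.9 = 1.859.
Total gain g = 1 − 1/A = 1 − 1/1.859 = 0.4621.
The known gain is 0.27.
g_ice = 0.4621 − 0.27 = 0.19.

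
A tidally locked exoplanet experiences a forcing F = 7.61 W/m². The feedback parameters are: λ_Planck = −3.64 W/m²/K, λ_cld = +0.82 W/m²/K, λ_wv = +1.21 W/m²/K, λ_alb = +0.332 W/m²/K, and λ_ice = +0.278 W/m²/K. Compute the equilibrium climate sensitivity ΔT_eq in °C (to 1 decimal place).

Net feedback parameter λ = (−3.64) + (+0.82) + (+1.21) + (+0.332) + (+0.278) = -1 W/m²/K.
ΔT = −F/λ = −7.61/(-1) = 7.6 °C.

7.6 °C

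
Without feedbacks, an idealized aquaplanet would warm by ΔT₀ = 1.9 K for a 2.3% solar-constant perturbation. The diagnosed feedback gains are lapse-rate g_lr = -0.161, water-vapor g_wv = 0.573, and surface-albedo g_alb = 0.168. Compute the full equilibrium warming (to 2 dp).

Total gain g = -0.161 + 0.573 + 0.168 = 0.58.
Amplification A = 1/(1 − 0.58) = 2.381.
ΔT = 1.9 × 2.381 = 4.52 K.

4.52 K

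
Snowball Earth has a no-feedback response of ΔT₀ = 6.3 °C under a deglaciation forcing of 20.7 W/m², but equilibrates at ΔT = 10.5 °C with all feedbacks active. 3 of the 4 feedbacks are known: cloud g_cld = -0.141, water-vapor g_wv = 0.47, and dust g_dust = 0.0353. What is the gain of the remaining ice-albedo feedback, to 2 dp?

0.04

Amplification A = ΔT/ΔT₀ = 10.5/6.3 = 1.667.
Total gain g = 1 − 1/A = 1 − 1/1.667 = 0.4001.
Known gains sum to -0.141 + 0.47 + 0.0353 = 0.3643.
g_ice = 0.4001 − 0.3643 = 0.04.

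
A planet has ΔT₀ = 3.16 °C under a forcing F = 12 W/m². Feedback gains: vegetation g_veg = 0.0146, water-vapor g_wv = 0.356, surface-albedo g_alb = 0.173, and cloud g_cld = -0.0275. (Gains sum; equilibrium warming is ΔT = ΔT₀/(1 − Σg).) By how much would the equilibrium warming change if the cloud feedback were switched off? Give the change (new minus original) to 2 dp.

Original: g = 0.5161, ΔT = 3.16/(1−0.5161) = 6.5303 °C.
Without cloud: g' = 0.5436, ΔT' = 3.16/(1−0.5436) = 6.9238 °C.
Change = 6.9238 − 6.5303 = 0.39 °C.

0.39 °C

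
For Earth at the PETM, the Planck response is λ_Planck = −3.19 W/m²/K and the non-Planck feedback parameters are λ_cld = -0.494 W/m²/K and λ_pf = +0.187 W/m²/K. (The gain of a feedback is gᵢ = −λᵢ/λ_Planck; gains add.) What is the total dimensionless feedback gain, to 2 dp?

Convert to gains: g_cld = -0.494/3.19 = -0.1549; g_pf = 0.187/3.19 = 0.05862.
Total gain g = -0.09628.

-0.10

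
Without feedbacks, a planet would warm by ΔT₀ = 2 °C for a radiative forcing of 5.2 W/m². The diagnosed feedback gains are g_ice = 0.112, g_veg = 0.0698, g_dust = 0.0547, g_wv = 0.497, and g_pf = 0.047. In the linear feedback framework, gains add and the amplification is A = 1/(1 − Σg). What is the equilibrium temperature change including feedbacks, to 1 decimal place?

9.1 °C

Total gain g = 0.112 + 0.0698 + 0.0547 + 0.497 + 0.047 = 0.7805.
Amplification A = 1/(1 − 0.7805) = 4.556.
ΔT = 2 × 4.556 = 9.1 °C.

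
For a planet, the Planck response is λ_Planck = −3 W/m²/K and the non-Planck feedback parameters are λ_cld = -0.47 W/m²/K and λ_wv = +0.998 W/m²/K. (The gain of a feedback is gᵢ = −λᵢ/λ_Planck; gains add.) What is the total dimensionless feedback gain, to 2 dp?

Convert to gains: g_cld = -0.47/3 = -0.1567; g_wv = 0.998/3 = 0.3327.
Total gain g = 0.176.

0.18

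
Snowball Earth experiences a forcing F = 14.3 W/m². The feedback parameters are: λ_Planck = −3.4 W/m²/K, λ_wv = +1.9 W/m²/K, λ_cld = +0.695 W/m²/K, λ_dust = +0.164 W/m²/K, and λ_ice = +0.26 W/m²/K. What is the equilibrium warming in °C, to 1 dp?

Net feedback parameter λ = (−3.4) + (+1.9) + (+0.695) + (+0.164) + (+0.26) = -0.381 W/m²/K.
ΔT = −F/λ = −14.3/(-0.381) = 37.5 °C.

37.5 °C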